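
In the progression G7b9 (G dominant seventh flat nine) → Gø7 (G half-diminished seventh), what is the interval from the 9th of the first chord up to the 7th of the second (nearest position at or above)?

The 9th of G7b9 (G dominant seventh flat nine) is Ab; the 7th of Gø7 (G half-diminished seventh) is F.
Counting 6 letters and 9 half steps from Ab gives a major sixth.

major 6th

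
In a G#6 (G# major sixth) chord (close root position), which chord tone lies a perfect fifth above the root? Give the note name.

D#

G#6 is spelled G#–B#–D#–E#.
The root is G#. A perfect fifth above G# is D#.
D# is the chord's 5th.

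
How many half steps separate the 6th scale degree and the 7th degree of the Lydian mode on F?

The scale is F G A B C D E.
D up to E is a major second — 2 semitones.

2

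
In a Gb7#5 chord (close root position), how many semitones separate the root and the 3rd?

Gb7#5 is spelled Gb Bb D Fb.
Gb to Bb is a major third: 4 semitones.

4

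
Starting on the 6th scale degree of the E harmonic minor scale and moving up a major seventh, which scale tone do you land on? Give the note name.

The scale is E F♯ G A B C D♯.
The 6th scale degree is C; a major seventh above that is B — scale degree 5.

B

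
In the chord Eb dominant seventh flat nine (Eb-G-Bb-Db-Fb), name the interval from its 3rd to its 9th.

3rd = G; 9th = Fb.
7 letter names make it a seventh; at 9 semitones (a whole step narrower than major) the quality is diminished.

d7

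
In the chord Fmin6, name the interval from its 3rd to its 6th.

augmented fourth

F minor sixth is spelled F, Ab, C, D.
So we need the interval from Ab up to D.
From Ab to D: 6 semitones over a fourth = augmented.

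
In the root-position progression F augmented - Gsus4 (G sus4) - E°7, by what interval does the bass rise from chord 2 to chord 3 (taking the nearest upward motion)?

major sixth

The roots are G and E.
Counting 6 letters and 9 half steps from G gives a major sixth.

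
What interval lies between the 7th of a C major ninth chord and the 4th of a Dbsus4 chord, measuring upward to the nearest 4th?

diminished sixth

C major ninth has B as its 7th, and Dbsus4 has Gb as its 4th.
From B to Gb: 7 semitones over a sixth = diminished.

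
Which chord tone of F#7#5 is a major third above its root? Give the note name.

F#aug7 (F# augmented seventh) is spelled F#, A#, C##, E.
The root is F#. A major third above F# is A#.
A# is the chord's 3rd.

A#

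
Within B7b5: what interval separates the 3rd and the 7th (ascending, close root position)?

The chord tones of B7b5 (B dominant seventh flat five) are B-D#-F-A.
So we need the interval from D# up to A.
From D# to A: 6 semitones over a fifth = diminished.
That tritone between 3rd and 7th is what gives the dominant seventh its pull toward resolution.

diminished 5th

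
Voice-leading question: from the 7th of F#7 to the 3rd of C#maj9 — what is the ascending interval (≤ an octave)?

A1

The 7th of F#7 is E; the 3rd of C#maj9 is E#.
From E to E#: 1 semitone over a unison = augmented.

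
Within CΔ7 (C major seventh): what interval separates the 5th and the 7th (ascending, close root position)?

M3

Spelling the chord: C, E, G, B.
The 5th is G and the 7th is B.
From G to B is 4 semitones, exactly the major third.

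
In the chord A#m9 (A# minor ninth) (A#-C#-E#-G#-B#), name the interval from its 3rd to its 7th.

So we need the interval from C# up to G#.
Counting 5 letters and 7 half steps from C# gives a perfect fifth.

P5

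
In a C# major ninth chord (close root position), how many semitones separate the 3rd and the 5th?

3

C#maj9: C#–E#–G#–B#–D#.
E# to G# is a minor third: 3 semitones.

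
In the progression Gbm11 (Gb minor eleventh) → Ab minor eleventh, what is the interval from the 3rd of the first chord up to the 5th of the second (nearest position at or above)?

The 3rd of Gbm11 (Gb minor eleventh) is Bbb; the 5th of Ab minor eleventh is Eb.
Bbb up to Eb is 6 semitones, a half step wider than a perfect fourth, so the interval is augmented.

augmented fourth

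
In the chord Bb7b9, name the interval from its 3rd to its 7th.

Bb7b9: Bb-D-F-Ab-Cb.
3rd = D; 7th = Ab.
From D to Ab: 6 semitones over a fifth = diminished.

diminished fifth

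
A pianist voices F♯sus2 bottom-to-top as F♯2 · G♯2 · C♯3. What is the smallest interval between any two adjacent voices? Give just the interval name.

Adjacent intervals: F♯2→G♯2 = major second; G♯2→C♯3 = perfect fourth.
The smallest is F♯2 to G♯2, a major second (2 semitones).

major 2nd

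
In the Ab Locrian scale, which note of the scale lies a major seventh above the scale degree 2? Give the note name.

The scale is Ab Bbb Cb Db Ebb Fb Gb.
The scale degree 2 is Bbb; a major seventh above that is Ab — scale degree 1.

Ab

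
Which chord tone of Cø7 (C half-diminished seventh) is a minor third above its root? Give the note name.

Spelling the chord: C-Eb-Gb-Bb.
The root is C. A minor third above C is Eb.
Eb is the chord's 3rd.

Eb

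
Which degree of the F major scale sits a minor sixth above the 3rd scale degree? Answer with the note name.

F

The scale is F G A Bb C D E.
The 3rd scale degree is A; a minor sixth above that is F — scale degree 1.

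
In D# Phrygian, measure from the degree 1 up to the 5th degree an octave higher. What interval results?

The scale runs D# E F# G# A# B C#.
Degree 1 = D#; degree 5 (up an octave) = A#.
Counting 12 letters and 19 half steps from D# gives a perfect twelfth.

P12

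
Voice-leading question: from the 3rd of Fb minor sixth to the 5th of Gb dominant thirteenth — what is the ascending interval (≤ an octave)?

augmented fourth

The 3rd of Fb minor sixth is Abb; the 5th of Gb dominant thirteenth is Db.
From Abb to Db: 6 semitones over a fourth = augmented.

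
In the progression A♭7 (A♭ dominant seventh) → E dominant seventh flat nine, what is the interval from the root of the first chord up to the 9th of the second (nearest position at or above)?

The root of A♭7 (A♭ dominant seventh) is A♭; the 9th of E dominant seventh flat nine is F.
A♭ up to F spans 6 letter names and 9 semitones — a major sixth.

major sixth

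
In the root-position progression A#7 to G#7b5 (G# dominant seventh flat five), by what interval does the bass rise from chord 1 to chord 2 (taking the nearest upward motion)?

The roots are A# and G#.
From A# to G#: 10 semitones over a seventh = minor.

minor 7th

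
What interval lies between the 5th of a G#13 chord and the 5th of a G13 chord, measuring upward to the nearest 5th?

diminished octave

The 5th of G#13 is D#; the 5th of G13 is D.
8 letter names make it an octave; at 11 semitones (a half step narrower than perfect) the quality is diminished.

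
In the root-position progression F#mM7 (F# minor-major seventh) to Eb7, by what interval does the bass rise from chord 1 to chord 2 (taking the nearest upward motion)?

The roots are F# and Eb.
From F# to Eb: 9 semitones over a seventh = diminished.

diminished 7th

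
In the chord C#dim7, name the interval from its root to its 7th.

diminished seventh

The chord tones of C#dim7 are C#–E–G–Bb.
The root is C# and the 7th is Bb.
7 letter names make it a seventh; at 9 semitones (a whole step narrower than major) the quality is diminished.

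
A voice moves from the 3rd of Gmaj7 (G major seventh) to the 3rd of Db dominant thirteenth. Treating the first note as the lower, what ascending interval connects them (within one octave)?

diminished fifth

Gmaj7 (G major seventh) has B as its 3rd, and Db dominant thirteenth has F as its 3rd.
From B to F: 6 semitones over a fifth = diminished.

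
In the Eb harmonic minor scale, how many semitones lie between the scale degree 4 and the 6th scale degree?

The scale is Eb F Gb Ab Bb Cb D.
Ab up to Cb is a minor third — 3 semitones.

3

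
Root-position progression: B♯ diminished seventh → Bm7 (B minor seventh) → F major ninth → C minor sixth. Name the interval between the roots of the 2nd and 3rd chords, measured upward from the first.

The roots are B and F.
From B to F: 6 semitones over a fifth = diminished.

diminished fifth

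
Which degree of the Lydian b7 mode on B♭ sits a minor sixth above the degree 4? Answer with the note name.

The scale is B♭ C D E F G A♭.
The degree 4 is E; a minor sixth above that is C — scale degree 2.

C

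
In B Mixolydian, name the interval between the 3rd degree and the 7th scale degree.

B mixolydian: B C♯ D♯ E F♯ G♯ A.
That puts D♯ below A.
From D♯ to A: 6 semitones over a fifth = diminished.

d5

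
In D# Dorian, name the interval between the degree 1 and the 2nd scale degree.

D# dorian: D# E# F# G# A# B# C#.
The degree 1 is D# and the 2nd scale degree is E#.
From D# to E# is 2 semitones, exactly the major second.

M2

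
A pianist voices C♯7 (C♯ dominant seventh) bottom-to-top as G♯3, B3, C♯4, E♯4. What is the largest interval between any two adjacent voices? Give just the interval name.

major 3rd

Adjacent intervals: G♯3→B3 = minor third; B3→C♯4 = major second; C♯4→E♯4 = major third.
The largest is C♯4 to E♯4, a major third (4 semitones).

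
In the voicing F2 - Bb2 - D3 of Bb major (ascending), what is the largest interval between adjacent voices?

perfect fourth

Adjacent intervals: F2→Bb2 = perfect fourth; Bb2→D3 = major third.
The largest is F2 to Bb2, a perfect fourth (5 semitones).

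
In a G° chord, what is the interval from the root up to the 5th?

Gdim (G diminished): G Bb Db.
Root = G; 5th = Db.
5 letter names make it a fifth; at 6 semitones (a half step narrower than perfect) the quality is diminished.

diminished fifth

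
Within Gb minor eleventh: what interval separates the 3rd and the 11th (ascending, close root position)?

major ninth

Spelling the chord: Gb, Bbb, Db, Fb, Ab, Cb.
That puts Bbb below Cb.
Bbb up to Cb spans 9 letter names and 14 semitones — a major ninth.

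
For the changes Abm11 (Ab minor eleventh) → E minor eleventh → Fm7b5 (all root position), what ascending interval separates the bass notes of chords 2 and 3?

The roots are E and F.
E up to F is 1 semitone, a half step narrower than a major second, so the interval is minor.

minor second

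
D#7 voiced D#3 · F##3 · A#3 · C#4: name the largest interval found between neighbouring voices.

M3

Adjacent intervals: D#3→F##3 = major third; F##3→A#3 = minor third; A#3→C#4 = minor third.
The largest is D#3 to F##3, a major third (4 semitones).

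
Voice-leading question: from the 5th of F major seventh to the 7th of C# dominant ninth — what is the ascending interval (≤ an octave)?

major seventh

F major seventh has C as its 5th, and C# dominant ninth has B as its 7th.
Counting 7 letters and 11 half steps from C gives a major seventh.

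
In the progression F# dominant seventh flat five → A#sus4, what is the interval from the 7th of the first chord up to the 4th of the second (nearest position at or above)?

F# dominant seventh flat five has E as its 7th, and A#sus4 has D# as its 4th.
From E to D# is 11 semitones, exactly the major seventh.

major 7th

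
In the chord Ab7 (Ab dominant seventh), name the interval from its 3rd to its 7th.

diminished fifth

Spelling the chord: Ab–C–Eb–Gb.
That puts C below Gb.
5 letter names make it a fifth; at 6 semitones (a half step narrower than perfect) the quality is diminished.
This 3–7 tritone is the characteristic tension at the heart of the dominant sound.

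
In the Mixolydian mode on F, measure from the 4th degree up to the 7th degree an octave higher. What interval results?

The scale runs F G A Bb C D Eb.
The 4th degree is Bb and the scale degree 7 (up an octave) is Eb.
From Bb to Eb is 17 semitones, exactly the perfect eleventh.

perfect eleventh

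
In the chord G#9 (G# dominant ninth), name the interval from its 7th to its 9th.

The chord tones of G# dominant ninth are G# B# D# F# A#.
That puts F# below A#.
From F# to A# is 4 semitones, exactly the major third.

major third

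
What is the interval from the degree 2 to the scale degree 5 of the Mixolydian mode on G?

perfect fourth

G mixolydian: G A B C D E F.
The degree 2 is A and the scale degree 5 is D.
Counting 4 letters and 5 half steps from A gives a perfect fourth.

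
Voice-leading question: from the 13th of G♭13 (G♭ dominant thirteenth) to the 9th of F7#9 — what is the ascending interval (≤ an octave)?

augmented third

The 13th of G♭13 (G♭ dominant thirteenth) is E♭; the 9th of F7#9 is G♯.
From E♭ to G♯: 5 semitones over a third = augmented.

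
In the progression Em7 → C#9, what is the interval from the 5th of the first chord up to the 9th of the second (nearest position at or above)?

major third

The 5th of Em7 is B; the 9th of C#9 is D#.
B up to D# spans 3 letter names and 4 semitones — a major third.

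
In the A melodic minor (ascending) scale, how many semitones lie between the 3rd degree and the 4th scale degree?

The scale is A B C D E F# G#.
C up to D is a major second — 2 semitones.

2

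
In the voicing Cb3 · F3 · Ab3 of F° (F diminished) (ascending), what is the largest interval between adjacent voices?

Adjacent intervals: Cb3→F3 = augmented fourth; F3→Ab3 = minor third.
The largest is Cb3 to F3, an augmented fourth (6 semitones).

A4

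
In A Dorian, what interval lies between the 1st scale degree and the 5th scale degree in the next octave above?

perfect twelfth

The scale runs A B C D E F# G.
1st scale degree = A; scale degree 5 (up an octave) = E.
A up to E spans 12 letter names and 19 semitones — a perfect twelfth.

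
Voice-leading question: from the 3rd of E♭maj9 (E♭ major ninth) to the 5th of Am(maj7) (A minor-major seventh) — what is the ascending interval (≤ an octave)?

major sixth

E♭maj9 (E♭ major ninth) has G as its 3rd, and Am(maj7) (A minor-major seventh) has E as its 5th.
Counting 6 letters and 9 half steps from G gives a major sixth.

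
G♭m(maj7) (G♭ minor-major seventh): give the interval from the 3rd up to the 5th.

major third

G♭mM7 is spelled G♭ B𝄫 D♭ F.
So we need the interval from B𝄫 up to D♭.
From B𝄫 to D♭ is 4 semitones, exactly the major third.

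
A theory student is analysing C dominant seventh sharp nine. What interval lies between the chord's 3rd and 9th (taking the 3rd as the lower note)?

major seventh

The chord tones of C dominant seventh sharp nine are C–E–G–Bb–D#.
The 3rd is E and the 9th is D#.
E up to D# spans 7 letter names and 11 semitones — a major seventh.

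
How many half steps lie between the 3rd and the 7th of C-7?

7

C-7 is spelled C–E♭–G–B♭.
E♭ to B♭ is a perfect fifth: 7 semitones.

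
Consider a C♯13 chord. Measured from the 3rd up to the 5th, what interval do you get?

minor third

Spelling the chord: C♯–E♯–G♯–B–D♯–A♯.
So we need the interval from E♯ up to G♯.
From E♯ to G♯: 3 semitones over a third = minor.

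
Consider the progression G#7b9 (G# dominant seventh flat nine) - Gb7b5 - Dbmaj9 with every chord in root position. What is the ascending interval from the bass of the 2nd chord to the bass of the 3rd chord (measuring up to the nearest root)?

The roots are Gb and Db.
From Gb to Db is 7 semitones, exactly the perfect fifth.

P5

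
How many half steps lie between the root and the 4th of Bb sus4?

Bb sus4 is spelled Bb-Eb-F.
Bb to Eb is a perfect fourth: 5 semitones.

5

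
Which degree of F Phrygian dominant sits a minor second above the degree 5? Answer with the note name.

The scale is F Gb A Bb C Db Eb.
The degree 5 is C; a minor second above that is Db — scale degree 6.

Db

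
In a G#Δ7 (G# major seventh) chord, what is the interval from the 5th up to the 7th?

G#M7 is spelled G#, B#, D#, F##.
5th = D#; 7th = F##.
From D# to F## is 4 semitones, exactly the major third.

major third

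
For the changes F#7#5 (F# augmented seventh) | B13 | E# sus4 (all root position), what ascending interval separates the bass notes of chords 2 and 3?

The roots are B and E#.
From B to E#: 6 semitones over a fourth = augmented.

augmented fourth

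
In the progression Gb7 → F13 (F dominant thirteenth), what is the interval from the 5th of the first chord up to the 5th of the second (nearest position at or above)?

major 7th

Gb7 has Db as its 5th, and F13 (F dominant thirteenth) has C as its 5th.
Db up to C spans 7 letter names and 11 semitones — a major seventh.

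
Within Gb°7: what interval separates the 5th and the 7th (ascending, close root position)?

minor 3rd

Gb diminished seventh: Gb–Bbb–Dbb–Fbb.
5th = Dbb; 7th = Fbb.
3 letter names make it a third; at 3 semitones (a half step narrower than major) the quality is minor.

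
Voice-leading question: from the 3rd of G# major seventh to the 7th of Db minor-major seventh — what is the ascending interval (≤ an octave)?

diminished second

G# major seventh has B# as its 3rd, and Db minor-major seventh has C as its 7th.
2 letter names make it a second; at 0 semitones (a whole step narrower than major) the quality is diminished.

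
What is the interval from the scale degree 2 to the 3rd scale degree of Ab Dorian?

Spelling Ab Dorian: Ab Bb Cb Db Eb F Gb.
Scale degree 2 = Bb; 3rd degree = Cb.
Bb up to Cb is 1 semitone, a half step narrower than a major second, so the interval is minor.

minor second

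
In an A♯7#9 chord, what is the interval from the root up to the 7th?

A♯ dominant seventh sharp nine is spelled A♯-C𝄪-E♯-G♯-B𝄪.
Root = A♯; 7th = G♯.
From A♯ to G♯: 10 semitones over a seventh = minor.

minor 7th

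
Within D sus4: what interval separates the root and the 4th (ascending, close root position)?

Dsus4 (D sus4): D, G, A.
That puts D below G.
D up to G spans 4 letter names and 5 semitones — a perfect fourth.

perfect fourth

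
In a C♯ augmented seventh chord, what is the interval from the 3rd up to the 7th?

C♯aug7 is spelled C♯-E♯-G𝄪-B.
That puts E♯ below B.
E♯ up to B is 6 semitones, a half step narrower than a perfect fifth, so the interval is diminished.

diminished fifth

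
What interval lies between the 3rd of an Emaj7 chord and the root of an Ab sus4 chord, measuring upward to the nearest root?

diminished second

Emaj7 has G# as its 3rd, and Ab sus4 has Ab as its root.
From G# to Ab: 0 semitones over a second = diminished.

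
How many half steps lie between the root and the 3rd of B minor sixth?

Spelling the chord: B, D, F#, G#.
B to D is a minor third: 3 semitones.

3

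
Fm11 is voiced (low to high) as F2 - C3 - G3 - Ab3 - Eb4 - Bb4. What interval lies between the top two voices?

Those voices are Eb4 and Bb4.
From Eb to Bb is 7 semitones, exactly the perfect fifth.

perfect fifth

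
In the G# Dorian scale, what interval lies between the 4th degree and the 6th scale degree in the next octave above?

Spelling the G# Dorian scale: G# A# B C# D# E# F#.
4th degree = C#; 6th scale degree (up an octave) = E#.
Counting 10 letters and 16 half steps from C# gives a major tenth.

M10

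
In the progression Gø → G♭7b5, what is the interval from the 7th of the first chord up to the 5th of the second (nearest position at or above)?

diminished 6th

Gø has F as its 7th, and G♭7b5 has D𝄫 as its 5th.
From F to D𝄫: 7 semitones over a sixth = diminished.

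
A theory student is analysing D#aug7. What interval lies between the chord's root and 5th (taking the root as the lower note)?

augmented fifth

The chord tones of D#+7 (D# augmented seventh) are D# F## A## C#.
That puts D# below A##.
D# up to A## is 8 semitones, a half step wider than a perfect fifth, so the interval is augmented.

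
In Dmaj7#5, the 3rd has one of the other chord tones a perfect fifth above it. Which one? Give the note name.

C#

D augmented major seventh is spelled D-F♯-A♯-C♯.
The 3rd is F♯. A perfect fifth above F♯ is C♯.
C♯ is the chord's 7th.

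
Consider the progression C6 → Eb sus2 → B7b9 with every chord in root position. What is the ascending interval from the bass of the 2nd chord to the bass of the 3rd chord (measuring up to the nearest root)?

The roots are Eb and B.
Eb up to B is 8 semitones, a half step wider than a perfect fifth, so the interval is augmented.

augmented fifth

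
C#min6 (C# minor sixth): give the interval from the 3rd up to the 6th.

C#min6: C# E G# A#.
3rd = E; 6th = A#.
E up to A# is 6 semitones, a half step wider than a perfect fourth, so the interval is augmented.

augmented 4th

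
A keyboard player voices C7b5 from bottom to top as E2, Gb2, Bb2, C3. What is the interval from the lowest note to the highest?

The outer voices are E2 and C3.
6 letter names make it a sixth; at 8 semitones (a half step narrower than major) the quality is minor.

minor sixth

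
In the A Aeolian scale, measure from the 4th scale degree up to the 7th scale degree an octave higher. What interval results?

Spelling the A Aeolian scale: A B C D E F G.
The 4th scale degree is D and the scale degree 7 (up an octave) is G.
From D to G is 17 semitones, exactly the perfect eleventh.

perfect eleventh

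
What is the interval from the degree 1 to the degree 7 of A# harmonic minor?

The scale runs A# B# C# D# E# F# G##.
That puts A# below G##.
A# up to G## spans 7 letter names and 11 semitones — a major seventh.

major seventh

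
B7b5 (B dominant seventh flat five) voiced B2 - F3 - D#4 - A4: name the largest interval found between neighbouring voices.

augmented sixth

Adjacent intervals: B2→F3 = diminished fifth; F3→D#4 = augmented sixth; D#4→A4 = diminished fifth.
The largest is F3 to D#4, an augmented sixth (10 semitones).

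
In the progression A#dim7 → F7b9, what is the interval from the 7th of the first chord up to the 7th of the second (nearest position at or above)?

minor sixth

A#dim7 has G as its 7th, and F7b9 has Eb as its 7th.
From G to Eb: 8 semitones over a sixth = minor.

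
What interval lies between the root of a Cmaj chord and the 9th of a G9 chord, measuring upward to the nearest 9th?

Cmaj has C as its root, and G9 has A as its 9th.
From C to A is 9 semitones, exactly the major sixth.

major sixth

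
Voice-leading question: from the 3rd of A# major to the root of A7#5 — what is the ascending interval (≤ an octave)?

The 3rd of A# major is C##; the root of A7#5 is A.
C## up to A is 7 semitones, a whole step narrower than a major sixth, so the interval is diminished.

diminished 6th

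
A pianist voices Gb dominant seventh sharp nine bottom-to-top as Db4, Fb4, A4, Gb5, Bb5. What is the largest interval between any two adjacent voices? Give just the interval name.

diminished 7th

Adjacent intervals: Db4→Fb4 = minor third; Fb4→A4 = augmented third; A4→Gb5 = diminished seventh; Gb5→Bb5 = major third.
The largest is A4 to Gb5, a diminished seventh (9 semitones).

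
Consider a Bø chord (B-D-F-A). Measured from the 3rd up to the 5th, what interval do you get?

So we need the interval from D up to F.
From D to F: 3 semitones over a third = minor.

m3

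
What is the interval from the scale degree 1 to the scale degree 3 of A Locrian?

A locrian: A B♭ C D E♭ F G.
That puts A below C.
A up to C is 3 semitones, a half step narrower than a major third, so the interval is minor.

minor third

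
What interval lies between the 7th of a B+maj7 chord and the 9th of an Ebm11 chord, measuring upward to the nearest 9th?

diminished sixth

The 7th of B+maj7 is A#; the 9th of Ebm11 is F.
6 letter names make it a sixth; at 7 semitones (a whole step narrower than major) the quality is diminished.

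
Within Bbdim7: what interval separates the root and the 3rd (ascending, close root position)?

Bb diminished seventh is spelled Bb, Db, Fb, Abb.
That puts Bb below Db.
Bb up to Db is 3 semitones, a half step narrower than a major third, so the interval is minor.

minor third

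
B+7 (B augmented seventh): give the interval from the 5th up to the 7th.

The chord tones of B7#5 are B-D♯-F𝄪-A.
So we need the interval from F𝄪 up to A.
3 letter names make it a third; at 2 semitones (a whole step narrower than major) the quality is diminished.

d3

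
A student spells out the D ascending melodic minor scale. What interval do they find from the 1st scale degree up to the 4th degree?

The scale runs D E F G A B C#.
1st scale degree = D; scale degree 4 = G.
From D to G is 5 semitones, exactly the perfect fourth.

perfect 4th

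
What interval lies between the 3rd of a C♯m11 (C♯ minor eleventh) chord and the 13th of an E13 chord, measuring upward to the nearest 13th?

major sixth

C♯m11 (C♯ minor eleventh) has E as its 3rd, and E13 has C♯ as its 13th.
Counting 6 letters and 9 half steps from E gives a major sixth.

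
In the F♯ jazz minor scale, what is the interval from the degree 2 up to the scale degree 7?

F♯ melodic minor: F♯ G♯ A B C♯ D♯ E♯.
The degree 2 is G♯ and the 7th scale degree is E♯.
Counting 6 letters and 9 half steps from G♯ gives a major sixth.

major sixth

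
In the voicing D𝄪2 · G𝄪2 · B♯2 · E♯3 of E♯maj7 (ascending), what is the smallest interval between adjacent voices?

minor third

Adjacent intervals: D𝄪2→G𝄪2 = perfect fourth; G𝄪2→B♯2 = minor third; B♯2→E♯3 = perfect fourth.
The smallest is G𝄪2 to B♯2, a minor third (3 semitones).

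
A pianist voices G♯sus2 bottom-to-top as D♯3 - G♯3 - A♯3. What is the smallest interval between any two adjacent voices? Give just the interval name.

major 2nd

Adjacent intervals: D♯3→G♯3 = perfect fourth; G♯3→A♯3 = major second.
The smallest is G♯3 to A♯3, a major second (2 semitones).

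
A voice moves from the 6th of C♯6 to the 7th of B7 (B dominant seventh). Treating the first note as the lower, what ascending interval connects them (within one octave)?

The 6th of C♯6 is A♯; the 7th of B7 (B dominant seventh) is A.
8 letter names make it an octave; at 11 semitones (a half step narrower than perfect) the quality is diminished.

diminished octave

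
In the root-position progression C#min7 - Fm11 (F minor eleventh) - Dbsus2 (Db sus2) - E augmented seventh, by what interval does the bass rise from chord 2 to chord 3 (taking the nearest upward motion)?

The roots are F and Db.
From F to Db: 8 semitones over a sixth = minor.

minor sixth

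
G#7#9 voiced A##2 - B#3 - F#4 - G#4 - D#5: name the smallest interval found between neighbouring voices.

Adjacent intervals: A##2→B#3 = minor ninth; B#3→F#4 = diminished fifth; F#4→G#4 = major second; G#4→D#5 = perfect fifth.
The smallest is F#4 to G#4, a major second (2 semitones).

M2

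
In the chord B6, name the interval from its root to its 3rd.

major third

Spelling the chord: B–D#–F#–G#.
So we need the interval from B up to D#.
From B to D# is 4 semitones, exactly the major third.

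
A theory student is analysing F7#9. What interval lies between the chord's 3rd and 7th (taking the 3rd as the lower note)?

d5

F7#9: F–A–C–Eb–G#.
3rd = A; 7th = Eb.
A up to Eb is 6 semitones, a half step narrower than a perfect fifth, so the interval is diminished.
That tritone between 3rd and 7th is what gives the dominant seventh its pull toward resolution.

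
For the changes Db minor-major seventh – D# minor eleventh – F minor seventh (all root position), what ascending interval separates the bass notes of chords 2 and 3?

The roots are D# and F.
From D# to F: 2 semitones over a third = diminished.

diminished third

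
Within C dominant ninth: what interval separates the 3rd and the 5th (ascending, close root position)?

minor third

C9: C–E–G–Bb–D.
3rd = E; 5th = G.
3 letter names make it a third; at 3 semitones (a half step narrower than major) the quality is minor.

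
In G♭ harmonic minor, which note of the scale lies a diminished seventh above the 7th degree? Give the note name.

The scale is G♭ A♭ B𝄫 C♭ D♭ E𝄫 F.
The 7th degree is F; a diminished seventh above that is E𝄫 — scale degree 6.

Ebb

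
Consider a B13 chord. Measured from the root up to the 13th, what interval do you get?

M13

Spelling the chord: B-D#-F#-A-C#-G#.
The root is B and the 13th is G#.
Counting 13 letters and 21 half steps from B gives a major thirteenth.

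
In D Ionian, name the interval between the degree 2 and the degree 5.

perfect fourth

Spelling D Ionian: D E F# G A B C#.
The degree 2 is E and the degree 5 is A.
Counting 4 letters and 5 half steps from E gives a perfect fourth.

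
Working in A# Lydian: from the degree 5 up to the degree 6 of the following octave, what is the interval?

A# lydian: A# B# C## D## E# F## G##.
Degree 5 = E#; degree 6 (up an octave) = F##.
E# up to F## spans 9 letter names and 14 semitones — a major ninth.

major ninth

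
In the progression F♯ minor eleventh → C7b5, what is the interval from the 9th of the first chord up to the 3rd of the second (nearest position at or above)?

F♯ minor eleventh has G♯ as its 9th, and C7b5 has E as its 3rd.
6 letter names make it a sixth; at 8 semitones (a half step narrower than major) the quality is minor.

minor 6th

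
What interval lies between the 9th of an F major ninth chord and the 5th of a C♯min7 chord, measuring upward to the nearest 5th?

The 9th of F major ninth is G; the 5th of C♯min7 is G♯.
G up to G♯ is 1 semitone, a half step wider than a perfect unison, so the interval is augmented.

augmented 1st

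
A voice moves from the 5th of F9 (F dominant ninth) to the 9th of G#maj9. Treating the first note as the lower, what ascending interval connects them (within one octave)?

The 5th of F9 (F dominant ninth) is C; the 9th of G#maj9 is A#.
C up to A# is 10 semitones, a half step wider than a major sixth, so the interval is augmented.

A6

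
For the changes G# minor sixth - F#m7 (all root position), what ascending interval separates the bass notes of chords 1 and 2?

m7

The roots are G# and F#.
From G# to F#: 10 semitones over a seventh = minor.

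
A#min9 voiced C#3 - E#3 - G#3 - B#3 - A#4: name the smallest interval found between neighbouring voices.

minor third

Adjacent intervals: C#3→E#3 = major third; E#3→G#3 = minor third; G#3→B#3 = major third; B#3→A#4 = minor seventh.
The smallest is E#3 to G#3, a minor third (3 semitones).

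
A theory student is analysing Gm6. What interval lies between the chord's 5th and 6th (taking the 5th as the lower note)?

M2

Spelling the chord: G–Bb–D–E.
That puts D below E.
D up to E spans 2 letter names and 2 semitones — a major second.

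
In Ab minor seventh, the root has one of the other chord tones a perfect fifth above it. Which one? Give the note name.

Abm7: Ab, Cb, Eb, Gb.
The root is Ab. A perfect fifth above Ab is Eb.
Eb is the chord's 5th.

Eb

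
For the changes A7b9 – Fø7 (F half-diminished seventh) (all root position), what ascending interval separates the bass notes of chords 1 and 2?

m6

The roots are A and F.
From A to F: 8 semitones over a sixth = minor.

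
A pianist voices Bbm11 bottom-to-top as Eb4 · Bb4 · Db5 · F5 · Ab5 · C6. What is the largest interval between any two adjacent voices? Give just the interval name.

Adjacent intervals: Eb4→Bb4 = perfect fifth; Bb4→Db5 = minor third; Db5→F5 = major third; F5→Ab5 = minor third; Ab5→C6 = major third.
The largest is Eb4 to Bb4, a perfect fifth (7 semitones).

P5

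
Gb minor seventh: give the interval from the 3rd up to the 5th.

M3

The chord tones of Gb-7 are Gb-Bbb-Db-Fb.
That puts Bbb below Db.
From Bbb to Db is 4 semitones, exactly the major third.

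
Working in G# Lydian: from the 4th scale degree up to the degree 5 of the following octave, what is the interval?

minor 9th

The scale runs G# A# B# C## D# E# F##.
So we need the interval from C## up to D#.
From C## to D#: 13 semitones over a ninth = minor.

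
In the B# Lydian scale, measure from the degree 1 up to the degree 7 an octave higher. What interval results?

major fourteenth

B# lydian: B# C## D## E## F## G## A##.
So we need the interval from B# up to A##.
B# up to A## spans 14 letter names and 23 semitones — a major fourteenth.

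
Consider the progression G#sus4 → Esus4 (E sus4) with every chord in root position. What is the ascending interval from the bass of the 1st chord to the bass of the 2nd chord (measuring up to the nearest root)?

minor sixth

The roots are G# and E.
From G# to E: 8 semitones over a sixth = minor.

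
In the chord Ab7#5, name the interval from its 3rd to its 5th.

major third

Abaug7 (Ab augmented seventh) is spelled Ab-C-E-Gb.
That puts C below E.
Counting 3 letters and 4 half steps from C gives a major third.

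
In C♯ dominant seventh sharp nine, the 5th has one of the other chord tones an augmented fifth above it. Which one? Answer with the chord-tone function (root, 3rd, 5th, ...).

9th

C♯7#9 is spelled C♯ E♯ G♯ B D𝄪.
The 5th is G♯. An augmented fifth above G♯ is D𝄪.
D𝄪 is the chord's 9th.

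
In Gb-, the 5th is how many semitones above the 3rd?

Gbm (Gb minor) is spelled Gb Bbb Db.
Bbb to Db is a major third: 4 semitones.

4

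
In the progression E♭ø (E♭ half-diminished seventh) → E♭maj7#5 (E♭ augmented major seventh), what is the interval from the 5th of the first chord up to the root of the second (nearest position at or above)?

E♭ø (E♭ half-diminished seventh) has B𝄫 as its 5th, and E♭maj7#5 (E♭ augmented major seventh) has E♭ as its root.
From B𝄫 to E♭: 6 semitones over a fourth = augmented.

augmented 4th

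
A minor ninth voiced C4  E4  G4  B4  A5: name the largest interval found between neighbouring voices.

m7

Adjacent intervals: C4→E4 = major third; E4→G4 = minor third; G4→B4 = major third; B4→A5 = minor seventh.
The largest is B4 to A5, a minor seventh (10 semitones).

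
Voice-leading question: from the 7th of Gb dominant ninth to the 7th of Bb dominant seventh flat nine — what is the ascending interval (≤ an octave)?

The 7th of Gb dominant ninth is Fb; the 7th of Bb dominant seventh flat nine is Ab.
Fb up to Ab spans 3 letter names and 4 semitones — a major third.

major third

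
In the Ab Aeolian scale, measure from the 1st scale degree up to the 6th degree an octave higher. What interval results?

minor thirteenth

The scale runs Ab Bb Cb Db Eb Fb Gb.
So we need the interval from Ab up to Fb.
Ab up to Fb is 20 semitones, a half step narrower than a major thirteenth, so the interval is minor.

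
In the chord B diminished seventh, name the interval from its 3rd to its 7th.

Bdim7 is spelled B, D, F, Ab.
So we need the interval from D up to Ab.
D up to Ab is 6 semitones, a half step narrower than a perfect fifth, so the interval is diminished.

diminished 5th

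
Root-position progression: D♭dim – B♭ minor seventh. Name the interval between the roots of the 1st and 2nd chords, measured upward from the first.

The roots are D♭ and B♭.
D♭ up to B♭ spans 6 letter names and 9 semitones — a major sixth.

major 6th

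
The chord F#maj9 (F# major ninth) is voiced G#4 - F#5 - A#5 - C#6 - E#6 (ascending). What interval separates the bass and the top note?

The outer voices are G#4 and E#6.
From G# to E# is 21 semitones, exactly the major thirteenth.

major thirteenth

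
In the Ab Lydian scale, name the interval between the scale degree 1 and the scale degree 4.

The scale runs Ab Bb C D Eb F G.
So we need the interval from Ab up to D.
From Ab to D: 6 semitones over a fourth = augmented.

A4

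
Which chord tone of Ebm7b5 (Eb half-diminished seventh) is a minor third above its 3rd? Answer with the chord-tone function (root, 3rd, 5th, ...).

5th

Ebø7: Eb, Gb, Bbb, Db.
The 3rd is Gb. A minor third above Gb is Bbb.
Bbb is the chord's 5th.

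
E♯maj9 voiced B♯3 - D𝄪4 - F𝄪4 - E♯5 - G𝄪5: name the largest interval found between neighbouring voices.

Adjacent intervals: B♯3→D𝄪4 = major third; D𝄪4→F𝄪4 = minor third; F𝄪4→E♯5 = minor seventh; E♯5→G𝄪5 = major third.
The largest is F𝄪4 to E♯5, a minor seventh (10 semitones).

minor seventh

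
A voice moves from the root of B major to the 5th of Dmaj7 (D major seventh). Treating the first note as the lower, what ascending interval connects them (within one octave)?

minor 7th

The root of B major is B; the 5th of Dmaj7 (D major seventh) is A.
From B to A: 10 semitones over a seventh = minor.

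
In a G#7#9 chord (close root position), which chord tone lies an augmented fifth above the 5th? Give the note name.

A##

G#7#9 is spelled G#–B#–D#–F#–A##.
The 5th is D#. An augmented fifth above D# is A##.
A## is the chord's 9th.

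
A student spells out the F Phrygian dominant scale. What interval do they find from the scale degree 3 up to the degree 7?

F phrygian dominant: F Gb A Bb C Db Eb.
Scale degree 3 = A; 7th degree = Eb.
From A to Eb: 6 semitones over a fifth = diminished.

diminished 5th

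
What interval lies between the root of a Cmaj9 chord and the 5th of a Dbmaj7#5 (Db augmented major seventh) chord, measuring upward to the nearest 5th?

The root of Cmaj9 is C; the 5th of Dbmaj7#5 (Db augmented major seventh) is A.
C up to A spans 6 letter names and 9 semitones — a major sixth.

major sixth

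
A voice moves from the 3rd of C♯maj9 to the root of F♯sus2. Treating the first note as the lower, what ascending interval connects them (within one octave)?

The 3rd of C♯maj9 is E♯; the root of F♯sus2 is F♯.
E♯ up to F♯ is 1 semitone, a half step narrower than a major second, so the interval is minor.

minor second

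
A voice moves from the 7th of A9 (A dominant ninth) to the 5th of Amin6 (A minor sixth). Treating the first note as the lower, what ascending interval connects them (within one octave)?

The 7th of A9 (A dominant ninth) is G; the 5th of Amin6 (A minor sixth) is E.
G up to E spans 6 letter names and 9 semitones — a major sixth.

major sixth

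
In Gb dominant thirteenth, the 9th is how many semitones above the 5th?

Gb13: Gb-Bb-Db-Fb-Ab-Eb.
Db to Ab is a perfect fifth: 7 semitones.

7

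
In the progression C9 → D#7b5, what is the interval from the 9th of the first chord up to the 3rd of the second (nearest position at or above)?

augmented third

C9 has D as its 9th, and D#7b5 has F## as its 3rd.
D up to F## is 5 semitones, a half step wider than a major third, so the interval is augmented.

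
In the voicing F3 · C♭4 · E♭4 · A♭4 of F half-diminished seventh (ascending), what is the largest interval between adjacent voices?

Adjacent intervals: F3→C♭4 = diminished fifth; C♭4→E♭4 = major third; E♭4→A♭4 = perfect fourth.
The largest is F3 to C♭4, a diminished fifth (6 semitones).

diminished fifth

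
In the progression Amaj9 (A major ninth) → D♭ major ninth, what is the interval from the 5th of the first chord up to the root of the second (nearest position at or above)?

The 5th of Amaj9 (A major ninth) is E; the root of D♭ major ninth is D♭.
From E to D♭: 9 semitones over a seventh = diminished.

d7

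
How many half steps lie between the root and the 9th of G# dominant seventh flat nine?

Spelling the chord: G#–B#–D#–F#–A.
G# to A is a minor ninth: 13 semitones.

13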